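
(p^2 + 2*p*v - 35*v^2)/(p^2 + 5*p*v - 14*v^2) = (p - 5*v)/(p - 2*v)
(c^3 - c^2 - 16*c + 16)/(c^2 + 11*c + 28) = (c^2 - 5*c + 4)/(c + 7)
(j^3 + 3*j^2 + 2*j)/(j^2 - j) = (j^2 + 3*j + 2)/(j - 1)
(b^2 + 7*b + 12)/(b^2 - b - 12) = (b + 4)/(b - 4)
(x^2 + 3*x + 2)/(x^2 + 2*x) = (x + 1)/x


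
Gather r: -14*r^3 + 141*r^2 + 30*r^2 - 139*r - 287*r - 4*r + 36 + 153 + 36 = -14*r^3 + 171*r^2 - 430*r + 225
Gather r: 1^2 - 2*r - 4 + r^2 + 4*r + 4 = r^2 + 2*r + 1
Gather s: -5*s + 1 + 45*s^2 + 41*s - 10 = 45*s^2 + 36*s - 9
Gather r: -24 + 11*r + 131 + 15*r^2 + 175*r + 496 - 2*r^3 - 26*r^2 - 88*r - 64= -2*r^3 - 11*r^2 + 98*r + 539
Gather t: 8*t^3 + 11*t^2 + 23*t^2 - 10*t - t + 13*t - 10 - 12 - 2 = 8*t^3 + 34*t^2 + 2*t - 24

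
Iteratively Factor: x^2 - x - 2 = (x - 2)*(x + 1)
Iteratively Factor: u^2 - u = (u - 1)*(u)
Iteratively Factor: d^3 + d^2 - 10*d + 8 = (d + 4)*(d^2 - 3*d + 2) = (d - 2)*(d + 4)*(d - 1)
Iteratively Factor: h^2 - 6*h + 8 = (h - 4)*(h - 2)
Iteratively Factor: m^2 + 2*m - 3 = (m + 3)*(m - 1)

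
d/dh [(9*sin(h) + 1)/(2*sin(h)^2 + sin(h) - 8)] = (-4*sin(h) + 9*cos(2*h) - 82)*cos(h)/(sin(h) - cos(2*h) - 7)^2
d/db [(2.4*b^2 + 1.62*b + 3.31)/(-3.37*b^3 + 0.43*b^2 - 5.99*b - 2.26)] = (8.088*b^4 + 10.9188*b^3 + 18.3915*b^2 - 13.6946*b + 16.1657)/(11.3569*b^6 - 2.8982*b^5 + 40.5575*b^4 + 10.081*b^3 + 33.9365*b^2 + 27.0748*b + 5.1076)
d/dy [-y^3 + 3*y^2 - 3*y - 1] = -3*y^2 + 6*y - 3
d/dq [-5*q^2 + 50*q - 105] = 50 - 10*q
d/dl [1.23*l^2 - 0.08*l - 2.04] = 2.46*l - 0.08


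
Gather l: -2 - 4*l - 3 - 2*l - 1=-6*l - 6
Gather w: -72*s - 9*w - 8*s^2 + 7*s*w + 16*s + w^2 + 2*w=-8*s^2 - 56*s + w^2 + w*(7*s - 7)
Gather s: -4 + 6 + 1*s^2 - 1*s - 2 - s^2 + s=0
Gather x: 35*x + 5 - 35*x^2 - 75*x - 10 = -35*x^2 - 40*x - 5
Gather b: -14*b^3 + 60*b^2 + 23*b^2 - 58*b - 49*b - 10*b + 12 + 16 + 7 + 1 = -14*b^3 + 83*b^2 - 117*b + 36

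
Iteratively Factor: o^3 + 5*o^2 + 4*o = (o)*(o^2 + 5*o + 4) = o*(o + 1)*(o + 4)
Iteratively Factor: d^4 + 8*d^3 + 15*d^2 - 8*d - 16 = (d + 1)*(d^3 + 7*d^2 + 8*d - 16) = (d + 1)*(d + 4)*(d^2 + 3*d - 4) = (d - 1)*(d + 1)*(d + 4)*(d + 4)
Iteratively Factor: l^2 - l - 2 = (l - 2)*(l + 1)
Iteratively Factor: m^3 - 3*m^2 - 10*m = (m + 2)*(m^2 - 5*m) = (m - 5)*(m + 2)*(m)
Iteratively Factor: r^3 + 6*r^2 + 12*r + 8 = (r + 2)*(r^2 + 4*r + 4) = (r + 2)^2*(r + 2)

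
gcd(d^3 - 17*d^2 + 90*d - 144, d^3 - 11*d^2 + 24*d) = d^2 - 11*d + 24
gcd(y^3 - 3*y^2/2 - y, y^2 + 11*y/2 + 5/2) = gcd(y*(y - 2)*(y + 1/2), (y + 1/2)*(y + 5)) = y + 1/2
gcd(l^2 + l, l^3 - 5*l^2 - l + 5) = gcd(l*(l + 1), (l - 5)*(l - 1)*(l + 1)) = l + 1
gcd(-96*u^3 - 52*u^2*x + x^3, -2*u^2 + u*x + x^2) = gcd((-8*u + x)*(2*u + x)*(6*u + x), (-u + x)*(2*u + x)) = 2*u + x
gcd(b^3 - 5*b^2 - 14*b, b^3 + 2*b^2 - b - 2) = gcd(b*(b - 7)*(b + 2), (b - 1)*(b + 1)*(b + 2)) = b + 2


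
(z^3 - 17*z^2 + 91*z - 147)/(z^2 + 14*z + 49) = (z^3 - 17*z^2 + 91*z - 147)/(z^2 + 14*z + 49)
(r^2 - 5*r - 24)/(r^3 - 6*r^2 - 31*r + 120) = (r + 3)/(r^2 + 2*r - 15)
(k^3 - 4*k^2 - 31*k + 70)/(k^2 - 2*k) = k - 2 - 35/k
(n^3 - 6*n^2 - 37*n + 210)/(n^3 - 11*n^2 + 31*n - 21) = (n^2 + n - 30)/(n^2 - 4*n + 3)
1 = 1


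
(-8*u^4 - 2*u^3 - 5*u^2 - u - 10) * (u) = -8*u^5 - 2*u^4 - 5*u^3 - u^2 - 10*u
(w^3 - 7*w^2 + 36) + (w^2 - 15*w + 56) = w^3 - 6*w^2 - 15*w + 92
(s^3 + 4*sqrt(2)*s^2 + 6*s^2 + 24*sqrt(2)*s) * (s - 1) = s^4 + 5*s^3 + 4*sqrt(2)*s^3 - 6*s^2 + 20*sqrt(2)*s^2 - 24*sqrt(2)*s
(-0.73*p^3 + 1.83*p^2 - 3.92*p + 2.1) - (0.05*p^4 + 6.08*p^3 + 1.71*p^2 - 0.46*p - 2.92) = -0.05*p^4 - 6.81*p^3 + 0.12*p^2 - 3.46*p + 5.02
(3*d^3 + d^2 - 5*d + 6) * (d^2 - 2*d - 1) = 3*d^5 - 5*d^4 - 10*d^3 + 15*d^2 - 7*d - 6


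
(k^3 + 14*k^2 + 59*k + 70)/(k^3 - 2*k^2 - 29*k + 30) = (k^2 + 9*k + 14)/(k^2 - 7*k + 6)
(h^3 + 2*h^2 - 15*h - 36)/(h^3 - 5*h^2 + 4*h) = (h^2 + 6*h + 9)/(h*(h - 1))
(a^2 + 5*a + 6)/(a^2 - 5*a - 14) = (a + 3)/(a - 7)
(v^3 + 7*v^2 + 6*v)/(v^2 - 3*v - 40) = v*(v^2 + 7*v + 6)/(v^2 - 3*v - 40)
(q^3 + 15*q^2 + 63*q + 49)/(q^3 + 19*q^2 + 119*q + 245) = (q + 1)/(q + 5)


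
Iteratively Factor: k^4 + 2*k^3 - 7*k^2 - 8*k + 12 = (k - 1)*(k^3 + 3*k^2 - 4*k - 12) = (k - 1)*(k + 3)*(k^2 - 4) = (k - 2)*(k - 1)*(k + 3)*(k + 2)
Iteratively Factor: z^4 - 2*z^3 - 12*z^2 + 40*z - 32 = (z - 2)*(z^3 - 12*z + 16) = (z - 2)*(z + 4)*(z^2 - 4*z + 4) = (z - 2)^2*(z + 4)*(z - 2)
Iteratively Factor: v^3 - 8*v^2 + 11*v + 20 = (v - 5)*(v^2 - 3*v - 4) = (v - 5)*(v + 1)*(v - 4)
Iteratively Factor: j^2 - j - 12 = (j - 4)*(j + 3)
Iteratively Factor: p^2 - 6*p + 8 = (p - 4)*(p - 2)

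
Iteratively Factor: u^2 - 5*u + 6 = (u - 3)*(u - 2)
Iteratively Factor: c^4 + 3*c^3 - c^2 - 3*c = (c + 3)*(c^3 - c) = (c + 1)*(c + 3)*(c^2 - c) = (c - 1)*(c + 1)*(c + 3)*(c)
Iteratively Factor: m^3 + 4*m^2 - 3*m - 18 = (m + 3)*(m^2 + m - 6) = (m - 2)*(m + 3)*(m + 3)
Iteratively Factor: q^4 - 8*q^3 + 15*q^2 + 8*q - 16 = (q + 1)*(q^3 - 9*q^2 + 24*q - 16) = (q - 4)*(q + 1)*(q^2 - 5*q + 4) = (q - 4)^2*(q + 1)*(q - 1)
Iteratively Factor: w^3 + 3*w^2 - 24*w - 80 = (w - 5)*(w^2 + 8*w + 16) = (w - 5)*(w + 4)*(w + 4)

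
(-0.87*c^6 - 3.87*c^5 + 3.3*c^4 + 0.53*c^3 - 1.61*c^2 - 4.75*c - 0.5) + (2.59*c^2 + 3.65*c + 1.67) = -0.87*c^6 - 3.87*c^5 + 3.3*c^4 + 0.53*c^3 + 0.98*c^2 - 1.1*c + 1.17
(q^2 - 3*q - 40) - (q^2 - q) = -2*q - 40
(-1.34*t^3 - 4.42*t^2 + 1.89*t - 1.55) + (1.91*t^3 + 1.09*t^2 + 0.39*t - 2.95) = 0.57*t^3 - 3.33*t^2 + 2.28*t - 4.5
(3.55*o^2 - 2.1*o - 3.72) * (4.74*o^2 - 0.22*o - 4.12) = 16.827*o^4 - 10.735*o^3 - 31.7968*o^2 + 9.4704*o + 15.3264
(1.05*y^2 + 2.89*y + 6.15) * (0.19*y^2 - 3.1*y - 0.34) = 0.1995*y^4 - 2.7059*y^3 - 8.1475*y^2 - 20.0476*y - 2.091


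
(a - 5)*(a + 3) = a^2 - 2*a - 15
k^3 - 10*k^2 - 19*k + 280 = (k - 8)*(k - 7)*(k + 5)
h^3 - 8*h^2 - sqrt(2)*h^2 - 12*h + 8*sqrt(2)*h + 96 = (h - 8)*(h - 3*sqrt(2))*(h + 2*sqrt(2))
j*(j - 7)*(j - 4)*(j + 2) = j^4 - 9*j^3 + 6*j^2 + 56*j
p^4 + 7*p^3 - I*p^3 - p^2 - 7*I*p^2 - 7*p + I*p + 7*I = (p + 7)*(p - I)*(-I*p + I)*(I*p + I)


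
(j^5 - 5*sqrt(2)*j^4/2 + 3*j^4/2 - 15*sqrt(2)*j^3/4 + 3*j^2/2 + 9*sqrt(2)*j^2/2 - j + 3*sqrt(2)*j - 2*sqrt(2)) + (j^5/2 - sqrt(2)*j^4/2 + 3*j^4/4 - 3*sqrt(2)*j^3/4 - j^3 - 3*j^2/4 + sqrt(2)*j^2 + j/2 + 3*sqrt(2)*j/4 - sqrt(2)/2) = 3*j^5/2 - 3*sqrt(2)*j^4 + 9*j^4/4 - 9*sqrt(2)*j^3/2 - j^3 + 3*j^2/4 + 11*sqrt(2)*j^2/2 - j/2 + 15*sqrt(2)*j/4 - 5*sqrt(2)/2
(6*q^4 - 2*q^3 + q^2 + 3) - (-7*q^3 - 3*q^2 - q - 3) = 6*q^4 + 5*q^3 + 4*q^2 + q + 6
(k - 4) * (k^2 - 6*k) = k^3 - 10*k^2 + 24*k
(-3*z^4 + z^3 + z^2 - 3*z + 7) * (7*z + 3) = -21*z^5 - 2*z^4 + 10*z^3 - 18*z^2 + 40*z + 21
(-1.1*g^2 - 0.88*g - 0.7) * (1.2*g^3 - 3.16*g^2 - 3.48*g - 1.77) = -1.32*g^5 + 2.42*g^4 + 5.7688*g^3 + 7.2214*g^2 + 3.9936*g + 1.239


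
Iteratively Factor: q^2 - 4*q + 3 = (q - 3)*(q - 1)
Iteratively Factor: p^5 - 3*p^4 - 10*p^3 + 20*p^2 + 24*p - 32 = (p + 2)*(p^4 - 5*p^3 + 20*p - 16) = (p + 2)^2*(p^3 - 7*p^2 + 14*p - 8) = (p - 4)*(p + 2)^2*(p^2 - 3*p + 2) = (p - 4)*(p - 1)*(p + 2)^2*(p - 2)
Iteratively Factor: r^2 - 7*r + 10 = (r - 5)*(r - 2)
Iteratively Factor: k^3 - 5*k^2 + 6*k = (k - 3)*(k^2 - 2*k) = (k - 3)*(k - 2)*(k)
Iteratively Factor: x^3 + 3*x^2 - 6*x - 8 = (x + 1)*(x^2 + 2*x - 8) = (x + 1)*(x + 4)*(x - 2)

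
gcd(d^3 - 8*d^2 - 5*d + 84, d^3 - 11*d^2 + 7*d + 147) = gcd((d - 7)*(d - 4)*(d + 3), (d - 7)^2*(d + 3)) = d^2 - 4*d - 21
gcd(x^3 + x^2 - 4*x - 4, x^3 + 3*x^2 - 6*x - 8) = x^2 - x - 2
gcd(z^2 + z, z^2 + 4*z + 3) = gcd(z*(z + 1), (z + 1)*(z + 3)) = z + 1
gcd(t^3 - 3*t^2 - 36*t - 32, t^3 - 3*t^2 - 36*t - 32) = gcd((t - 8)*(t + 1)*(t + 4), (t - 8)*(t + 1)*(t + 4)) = t^3 - 3*t^2 - 36*t - 32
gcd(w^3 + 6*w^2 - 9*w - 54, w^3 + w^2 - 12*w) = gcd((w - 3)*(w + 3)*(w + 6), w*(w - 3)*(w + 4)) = w - 3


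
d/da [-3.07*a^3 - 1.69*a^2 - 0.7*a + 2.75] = -9.21*a^2 - 3.38*a - 0.7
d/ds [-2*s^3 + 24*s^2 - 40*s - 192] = -6*s^2 + 48*s - 40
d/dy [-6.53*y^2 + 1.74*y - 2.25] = 1.74 - 13.06*y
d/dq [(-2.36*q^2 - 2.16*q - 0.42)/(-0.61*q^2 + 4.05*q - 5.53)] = (-10.8756*q^2 + 25.5892*q + 13.6458)/(0.3721*q^4 - 4.941*q^3 + 23.1491*q^2 - 44.793*q + 30.5809)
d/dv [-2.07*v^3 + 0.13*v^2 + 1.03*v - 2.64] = -6.21*v^2 + 0.26*v + 1.03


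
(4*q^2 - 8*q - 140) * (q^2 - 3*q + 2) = 4*q^4 - 20*q^3 - 108*q^2 + 404*q - 280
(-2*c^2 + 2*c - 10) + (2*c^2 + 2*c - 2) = 4*c - 12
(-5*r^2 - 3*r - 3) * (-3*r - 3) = 15*r^3 + 24*r^2 + 18*r + 9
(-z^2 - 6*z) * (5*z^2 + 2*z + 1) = -5*z^4 - 32*z^3 - 13*z^2 - 6*z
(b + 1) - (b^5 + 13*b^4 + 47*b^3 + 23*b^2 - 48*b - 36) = -b^5 - 13*b^4 - 47*b^3 - 23*b^2 + 49*b + 37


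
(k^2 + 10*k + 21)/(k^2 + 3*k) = (k + 7)/k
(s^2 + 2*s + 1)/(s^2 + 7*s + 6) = (s + 1)/(s + 6)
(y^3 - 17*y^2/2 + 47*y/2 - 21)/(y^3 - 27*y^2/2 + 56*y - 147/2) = (y - 2)/(y - 7)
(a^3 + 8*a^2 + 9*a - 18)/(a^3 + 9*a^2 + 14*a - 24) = (a + 3)/(a + 4)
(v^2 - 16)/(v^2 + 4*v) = (v - 4)/v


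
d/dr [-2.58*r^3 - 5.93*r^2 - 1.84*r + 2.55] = -7.74*r^2 - 11.86*r - 1.84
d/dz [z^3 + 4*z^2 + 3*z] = 3*z^2 + 8*z + 3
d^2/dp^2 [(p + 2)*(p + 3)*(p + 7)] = 6*p + 24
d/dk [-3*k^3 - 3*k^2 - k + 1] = -9*k^2 - 6*k - 1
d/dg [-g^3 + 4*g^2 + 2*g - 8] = -3*g^2 + 8*g + 2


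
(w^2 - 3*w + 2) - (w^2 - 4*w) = w + 2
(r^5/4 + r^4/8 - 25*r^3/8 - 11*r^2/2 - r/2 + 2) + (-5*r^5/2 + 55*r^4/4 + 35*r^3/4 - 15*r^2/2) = -9*r^5/4 + 111*r^4/8 + 45*r^3/8 - 13*r^2 - r/2 + 2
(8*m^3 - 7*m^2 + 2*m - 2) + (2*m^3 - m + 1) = 10*m^3 - 7*m^2 + m - 1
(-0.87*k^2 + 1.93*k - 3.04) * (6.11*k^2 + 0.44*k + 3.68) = -5.3157*k^4 + 11.4095*k^3 - 20.9268*k^2 + 5.7648*k - 11.1872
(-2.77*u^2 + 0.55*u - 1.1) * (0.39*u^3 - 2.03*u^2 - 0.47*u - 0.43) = -1.0803*u^5 + 5.8376*u^4 - 0.2436*u^3 + 3.1656*u^2 + 0.2805*u + 0.473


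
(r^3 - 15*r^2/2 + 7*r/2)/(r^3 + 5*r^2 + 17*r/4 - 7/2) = 2*r*(r - 7)/(2*r^2 + 11*r + 14)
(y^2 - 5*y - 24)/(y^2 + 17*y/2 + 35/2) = 2*(y^2 - 5*y - 24)/(2*y^2 + 17*y + 35)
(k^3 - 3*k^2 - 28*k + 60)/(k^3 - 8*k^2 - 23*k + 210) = (k - 2)/(k - 7)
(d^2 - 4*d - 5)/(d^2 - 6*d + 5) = (d + 1)/(d - 1)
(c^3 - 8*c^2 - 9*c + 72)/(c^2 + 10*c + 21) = (c^2 - 11*c + 24)/(c + 7)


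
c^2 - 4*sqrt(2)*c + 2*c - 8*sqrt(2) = (c + 2)*(c - 4*sqrt(2))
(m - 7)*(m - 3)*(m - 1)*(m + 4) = m^4 - 7*m^3 - 13*m^2 + 103*m - 84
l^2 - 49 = (l - 7)*(l + 7)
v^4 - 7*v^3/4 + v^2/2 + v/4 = v*(v - 1)^2*(v + 1/4)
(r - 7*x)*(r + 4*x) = r^2 - 3*r*x - 28*x^2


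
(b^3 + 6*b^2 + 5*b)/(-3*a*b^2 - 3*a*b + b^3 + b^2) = (-b - 5)/(3*a - b)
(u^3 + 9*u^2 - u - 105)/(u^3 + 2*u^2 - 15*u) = (u + 7)/u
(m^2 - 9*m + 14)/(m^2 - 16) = (m^2 - 9*m + 14)/(m^2 - 16)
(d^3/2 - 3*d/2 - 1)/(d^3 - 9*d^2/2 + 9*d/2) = (d^3 - 3*d - 2)/(d*(2*d^2 - 9*d + 9))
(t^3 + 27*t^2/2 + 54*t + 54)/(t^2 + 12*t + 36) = t + 3/2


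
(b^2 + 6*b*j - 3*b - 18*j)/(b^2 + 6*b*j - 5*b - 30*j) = (b - 3)/(b - 5)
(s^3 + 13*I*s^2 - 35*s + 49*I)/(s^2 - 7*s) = (s^3 + 13*I*s^2 - 35*s + 49*I)/(s*(s - 7))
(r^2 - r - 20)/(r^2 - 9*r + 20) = (r + 4)/(r - 4)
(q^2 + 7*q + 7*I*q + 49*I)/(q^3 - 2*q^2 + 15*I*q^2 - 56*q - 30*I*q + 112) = (q + 7)/(q^2 + q*(-2 + 8*I) - 16*I)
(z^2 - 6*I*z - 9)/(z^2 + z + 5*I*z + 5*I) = (z^2 - 6*I*z - 9)/(z^2 + z + 5*I*z + 5*I)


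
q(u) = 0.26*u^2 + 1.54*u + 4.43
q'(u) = 0.52*u + 1.54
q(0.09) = 4.57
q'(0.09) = 1.59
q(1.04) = 6.31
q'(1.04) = 2.08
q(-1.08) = 3.07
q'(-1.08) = 0.98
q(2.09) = 8.78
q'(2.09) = 2.63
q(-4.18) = 2.54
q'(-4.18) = -0.63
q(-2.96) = 2.15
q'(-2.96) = 0.00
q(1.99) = 8.52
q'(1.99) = 2.57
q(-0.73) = 3.44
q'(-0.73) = 1.16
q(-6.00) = 4.55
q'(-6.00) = -1.58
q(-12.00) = 23.39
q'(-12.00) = -4.70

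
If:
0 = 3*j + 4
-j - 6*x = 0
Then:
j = -4/3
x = 2/9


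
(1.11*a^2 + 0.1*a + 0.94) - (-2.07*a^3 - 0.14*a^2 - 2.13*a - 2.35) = 2.07*a^3 + 1.25*a^2 + 2.23*a + 3.29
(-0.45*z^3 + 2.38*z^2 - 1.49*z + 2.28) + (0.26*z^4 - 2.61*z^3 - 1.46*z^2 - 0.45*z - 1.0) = 0.26*z^4 - 3.06*z^3 + 0.92*z^2 - 1.94*z + 1.28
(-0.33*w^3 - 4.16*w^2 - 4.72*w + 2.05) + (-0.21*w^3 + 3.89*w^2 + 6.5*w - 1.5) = -0.54*w^3 - 0.27*w^2 + 1.78*w + 0.55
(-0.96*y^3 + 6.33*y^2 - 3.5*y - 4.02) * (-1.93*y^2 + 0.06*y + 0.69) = 1.8528*y^5 - 12.2745*y^4 + 6.4724*y^3 + 11.9163*y^2 - 2.6562*y - 2.7738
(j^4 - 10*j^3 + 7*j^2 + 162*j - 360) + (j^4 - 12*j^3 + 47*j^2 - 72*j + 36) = 2*j^4 - 22*j^3 + 54*j^2 + 90*j - 324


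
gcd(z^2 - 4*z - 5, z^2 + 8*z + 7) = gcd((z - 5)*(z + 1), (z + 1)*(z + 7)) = z + 1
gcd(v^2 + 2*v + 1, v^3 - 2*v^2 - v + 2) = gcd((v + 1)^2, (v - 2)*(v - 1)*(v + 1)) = v + 1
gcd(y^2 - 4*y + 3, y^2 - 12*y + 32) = 1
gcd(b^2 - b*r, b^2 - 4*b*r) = b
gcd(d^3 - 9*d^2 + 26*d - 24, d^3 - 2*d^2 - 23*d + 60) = d^2 - 7*d + 12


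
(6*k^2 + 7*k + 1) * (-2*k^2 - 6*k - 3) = -12*k^4 - 50*k^3 - 62*k^2 - 27*k - 3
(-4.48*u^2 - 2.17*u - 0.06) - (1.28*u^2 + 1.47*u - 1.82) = -5.76*u^2 - 3.64*u + 1.76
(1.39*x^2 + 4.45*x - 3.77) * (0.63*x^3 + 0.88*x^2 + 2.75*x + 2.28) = 0.8757*x^5 + 4.0267*x^4 + 5.3634*x^3 + 12.0891*x^2 - 0.221500000000001*x - 8.5956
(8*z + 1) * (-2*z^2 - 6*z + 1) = -16*z^3 - 50*z^2 + 2*z + 1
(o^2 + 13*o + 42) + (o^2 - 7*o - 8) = 2*o^2 + 6*o + 34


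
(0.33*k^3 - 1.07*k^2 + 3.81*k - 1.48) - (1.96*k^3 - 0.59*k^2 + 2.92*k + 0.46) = -1.63*k^3 - 0.48*k^2 + 0.89*k - 1.94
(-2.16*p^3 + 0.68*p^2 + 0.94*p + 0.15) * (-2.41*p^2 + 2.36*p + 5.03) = 5.2056*p^5 - 6.7364*p^4 - 11.5254*p^3 + 5.2773*p^2 + 5.0822*p + 0.7545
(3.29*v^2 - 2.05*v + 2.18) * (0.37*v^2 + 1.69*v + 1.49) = 1.2173*v^4 + 4.8016*v^3 + 2.2442*v^2 + 0.629700000000001*v + 3.2482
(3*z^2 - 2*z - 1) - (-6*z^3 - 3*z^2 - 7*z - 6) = 6*z^3 + 6*z^2 + 5*z + 5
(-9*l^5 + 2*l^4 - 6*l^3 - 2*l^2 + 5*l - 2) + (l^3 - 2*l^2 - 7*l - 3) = -9*l^5 + 2*l^4 - 5*l^3 - 4*l^2 - 2*l - 5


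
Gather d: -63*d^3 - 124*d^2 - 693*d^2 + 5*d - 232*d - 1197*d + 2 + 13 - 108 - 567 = -63*d^3 - 817*d^2 - 1424*d - 660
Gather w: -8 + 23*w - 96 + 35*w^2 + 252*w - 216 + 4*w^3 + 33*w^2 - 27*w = 4*w^3 + 68*w^2 + 248*w - 320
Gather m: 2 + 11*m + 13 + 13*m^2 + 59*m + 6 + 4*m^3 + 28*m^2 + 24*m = 4*m^3 + 41*m^2 + 94*m + 21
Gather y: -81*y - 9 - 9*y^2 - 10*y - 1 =-9*y^2 - 91*y - 10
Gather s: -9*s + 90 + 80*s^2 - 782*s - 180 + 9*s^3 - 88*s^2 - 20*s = 9*s^3 - 8*s^2 - 811*s - 90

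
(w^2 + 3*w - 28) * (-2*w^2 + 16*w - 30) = -2*w^4 + 10*w^3 + 74*w^2 - 538*w + 840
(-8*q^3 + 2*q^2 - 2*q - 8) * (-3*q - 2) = 24*q^4 + 10*q^3 + 2*q^2 + 28*q + 16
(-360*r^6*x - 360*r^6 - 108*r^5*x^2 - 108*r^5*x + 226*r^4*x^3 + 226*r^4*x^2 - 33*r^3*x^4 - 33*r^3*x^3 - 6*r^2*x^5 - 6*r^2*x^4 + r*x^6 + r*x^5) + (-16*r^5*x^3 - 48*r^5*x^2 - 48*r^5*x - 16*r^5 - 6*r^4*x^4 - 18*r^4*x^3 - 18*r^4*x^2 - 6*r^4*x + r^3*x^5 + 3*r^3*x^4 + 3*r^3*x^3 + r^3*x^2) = -360*r^6*x - 360*r^6 - 16*r^5*x^3 - 156*r^5*x^2 - 156*r^5*x - 16*r^5 - 6*r^4*x^4 + 208*r^4*x^3 + 208*r^4*x^2 - 6*r^4*x + r^3*x^5 - 30*r^3*x^4 - 30*r^3*x^3 + r^3*x^2 - 6*r^2*x^5 - 6*r^2*x^4 + r*x^6 + r*x^5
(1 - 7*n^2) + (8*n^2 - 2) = n^2 - 1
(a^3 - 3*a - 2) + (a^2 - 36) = a^3 + a^2 - 3*a - 38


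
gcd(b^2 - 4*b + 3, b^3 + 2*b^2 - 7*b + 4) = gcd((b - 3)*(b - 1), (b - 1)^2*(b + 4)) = b - 1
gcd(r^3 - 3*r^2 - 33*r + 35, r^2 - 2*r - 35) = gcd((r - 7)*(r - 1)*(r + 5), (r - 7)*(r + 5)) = r^2 - 2*r - 35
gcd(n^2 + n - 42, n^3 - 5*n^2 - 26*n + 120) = n - 6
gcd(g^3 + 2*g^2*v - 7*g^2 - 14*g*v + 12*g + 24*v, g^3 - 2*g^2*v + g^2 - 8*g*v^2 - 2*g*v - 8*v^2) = g + 2*v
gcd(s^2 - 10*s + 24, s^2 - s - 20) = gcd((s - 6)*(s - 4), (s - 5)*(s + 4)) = 1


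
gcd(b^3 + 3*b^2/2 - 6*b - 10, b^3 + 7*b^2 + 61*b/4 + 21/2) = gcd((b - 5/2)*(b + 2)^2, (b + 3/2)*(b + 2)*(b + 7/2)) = b + 2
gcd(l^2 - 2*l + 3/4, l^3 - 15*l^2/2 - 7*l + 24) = l - 3/2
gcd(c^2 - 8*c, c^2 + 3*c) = c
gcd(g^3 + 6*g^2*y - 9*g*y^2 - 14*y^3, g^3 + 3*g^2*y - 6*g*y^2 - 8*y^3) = -g^2 + g*y + 2*y^2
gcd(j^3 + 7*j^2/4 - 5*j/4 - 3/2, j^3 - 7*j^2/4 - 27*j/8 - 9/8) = j + 3/4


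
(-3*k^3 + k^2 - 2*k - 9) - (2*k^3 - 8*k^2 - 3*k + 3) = -5*k^3 + 9*k^2 + k - 12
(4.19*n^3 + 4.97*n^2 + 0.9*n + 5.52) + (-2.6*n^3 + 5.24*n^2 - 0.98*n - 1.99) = 1.59*n^3 + 10.21*n^2 - 0.08*n + 3.53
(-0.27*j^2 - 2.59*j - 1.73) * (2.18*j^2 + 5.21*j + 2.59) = -0.5886*j^4 - 7.0529*j^3 - 17.9646*j^2 - 15.7214*j - 4.4807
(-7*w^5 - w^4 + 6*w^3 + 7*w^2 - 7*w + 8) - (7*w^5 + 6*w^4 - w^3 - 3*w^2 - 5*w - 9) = -14*w^5 - 7*w^4 + 7*w^3 + 10*w^2 - 2*w + 17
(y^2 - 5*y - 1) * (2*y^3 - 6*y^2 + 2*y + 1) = 2*y^5 - 16*y^4 + 30*y^3 - 3*y^2 - 7*y - 1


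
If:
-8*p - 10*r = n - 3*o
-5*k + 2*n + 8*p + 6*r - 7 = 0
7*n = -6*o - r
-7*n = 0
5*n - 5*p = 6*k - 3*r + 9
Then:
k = -191/133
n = 0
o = -8/1197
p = -1/19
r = 16/399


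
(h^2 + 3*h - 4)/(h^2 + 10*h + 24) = (h - 1)/(h + 6)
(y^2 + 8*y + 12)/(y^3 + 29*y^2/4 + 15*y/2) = 4*(y + 2)/(y*(4*y + 5))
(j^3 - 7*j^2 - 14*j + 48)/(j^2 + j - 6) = j - 8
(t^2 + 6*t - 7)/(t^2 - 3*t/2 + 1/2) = 2*(t + 7)/(2*t - 1)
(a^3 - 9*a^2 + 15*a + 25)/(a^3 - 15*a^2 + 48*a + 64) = (a^2 - 10*a + 25)/(a^2 - 16*a + 64)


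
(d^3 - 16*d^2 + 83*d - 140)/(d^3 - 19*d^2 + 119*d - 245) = (d - 4)/(d - 7)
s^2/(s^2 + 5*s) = s/(s + 5)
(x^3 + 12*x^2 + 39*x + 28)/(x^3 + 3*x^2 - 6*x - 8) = (x + 7)/(x - 2)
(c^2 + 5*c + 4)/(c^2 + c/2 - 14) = 2*(c + 1)/(2*c - 7)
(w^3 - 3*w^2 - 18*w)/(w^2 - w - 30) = w*(w + 3)/(w + 5)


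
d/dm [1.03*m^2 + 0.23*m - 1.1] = 2.06*m + 0.23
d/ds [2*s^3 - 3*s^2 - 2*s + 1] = 6*s^2 - 6*s - 2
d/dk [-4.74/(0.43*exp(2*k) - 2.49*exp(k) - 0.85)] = (4.0764*exp(k) - 11.8026)*exp(k)/(-0.43*exp(2*k) + 2.49*exp(k) + 0.85)^2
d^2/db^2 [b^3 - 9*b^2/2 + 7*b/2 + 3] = 6*b - 9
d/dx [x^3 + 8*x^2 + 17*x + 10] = 3*x^2 + 16*x + 17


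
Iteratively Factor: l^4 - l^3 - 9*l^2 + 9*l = (l - 3)*(l^3 + 2*l^2 - 3*l) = (l - 3)*(l - 1)*(l^2 + 3*l) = (l - 3)*(l - 1)*(l + 3)*(l)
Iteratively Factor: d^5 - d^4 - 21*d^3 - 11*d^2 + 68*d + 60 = (d + 2)*(d^4 - 3*d^3 - 15*d^2 + 19*d + 30) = (d - 5)*(d + 2)*(d^3 + 2*d^2 - 5*d - 6) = (d - 5)*(d - 2)*(d + 2)*(d^2 + 4*d + 3) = (d - 5)*(d - 2)*(d + 2)*(d + 3)*(d + 1)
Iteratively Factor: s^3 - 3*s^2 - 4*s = (s - 4)*(s^2 + s) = s*(s - 4)*(s + 1)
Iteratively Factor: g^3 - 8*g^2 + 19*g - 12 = (g - 3)*(g^2 - 5*g + 4) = (g - 4)*(g - 3)*(g - 1)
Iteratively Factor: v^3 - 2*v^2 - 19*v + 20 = (v + 4)*(v^2 - 6*v + 5) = (v - 1)*(v + 4)*(v - 5)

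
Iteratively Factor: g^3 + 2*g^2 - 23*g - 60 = (g - 5)*(g^2 + 7*g + 12) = (g - 5)*(g + 4)*(g + 3)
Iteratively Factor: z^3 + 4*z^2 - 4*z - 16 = (z + 2)*(z^2 + 2*z - 8) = (z - 2)*(z + 2)*(z + 4)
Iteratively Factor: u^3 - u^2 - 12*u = (u + 3)*(u^2 - 4*u) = (u - 4)*(u + 3)*(u)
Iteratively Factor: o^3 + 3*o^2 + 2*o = (o + 2)*(o^2 + o) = o*(o + 2)*(o + 1)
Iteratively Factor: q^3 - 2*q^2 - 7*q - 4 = (q - 4)*(q^2 + 2*q + 1) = (q - 4)*(q + 1)*(q + 1)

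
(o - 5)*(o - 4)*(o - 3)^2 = o^4 - 15*o^3 + 83*o^2 - 201*o + 180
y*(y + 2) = y^2 + 2*y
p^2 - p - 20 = (p - 5)*(p + 4)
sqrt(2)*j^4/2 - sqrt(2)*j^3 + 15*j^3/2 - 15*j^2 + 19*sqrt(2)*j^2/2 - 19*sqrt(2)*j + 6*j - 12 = (j - 2)*(j + sqrt(2))*(j + 6*sqrt(2))*(sqrt(2)*j/2 + 1/2)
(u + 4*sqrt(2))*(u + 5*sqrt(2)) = u^2 + 9*sqrt(2)*u + 40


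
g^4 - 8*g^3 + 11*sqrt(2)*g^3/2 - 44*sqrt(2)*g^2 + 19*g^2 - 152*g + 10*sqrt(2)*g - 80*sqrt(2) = (g - 8)*(g + sqrt(2))*(g + 2*sqrt(2))*(g + 5*sqrt(2)/2)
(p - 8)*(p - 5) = p^2 - 13*p + 40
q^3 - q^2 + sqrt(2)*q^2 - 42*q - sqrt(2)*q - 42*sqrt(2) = (q - 7)*(q + 6)*(q + sqrt(2))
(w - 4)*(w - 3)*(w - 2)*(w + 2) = w^4 - 7*w^3 + 8*w^2 + 28*w - 48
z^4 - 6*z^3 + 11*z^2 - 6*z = z*(z - 3)*(z - 2)*(z - 1)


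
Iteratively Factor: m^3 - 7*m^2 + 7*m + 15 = (m + 1)*(m^2 - 8*m + 15) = (m - 3)*(m + 1)*(m - 5)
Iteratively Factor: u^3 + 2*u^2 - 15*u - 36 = (u - 4)*(u^2 + 6*u + 9) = (u - 4)*(u + 3)*(u + 3)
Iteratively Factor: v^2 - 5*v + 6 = (v - 2)*(v - 3)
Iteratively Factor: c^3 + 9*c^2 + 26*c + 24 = (c + 4)*(c^2 + 5*c + 6) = (c + 3)*(c + 4)*(c + 2)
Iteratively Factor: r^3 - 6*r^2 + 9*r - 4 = (r - 1)*(r^2 - 5*r + 4) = (r - 4)*(r - 1)*(r - 1)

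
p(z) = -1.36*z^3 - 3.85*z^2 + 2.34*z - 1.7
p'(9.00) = -397.44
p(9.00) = -1283.93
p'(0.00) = 2.34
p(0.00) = -1.70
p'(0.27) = -0.04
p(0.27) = -1.38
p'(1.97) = -28.66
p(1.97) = -22.43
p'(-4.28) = -39.44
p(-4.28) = 24.39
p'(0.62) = -4.00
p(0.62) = -2.05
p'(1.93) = -27.72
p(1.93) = -21.30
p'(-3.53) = -21.32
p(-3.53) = 1.89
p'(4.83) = -130.03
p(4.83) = -233.46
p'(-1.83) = 2.77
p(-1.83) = -10.54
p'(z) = -4.08*z^2 - 7.7*z + 2.34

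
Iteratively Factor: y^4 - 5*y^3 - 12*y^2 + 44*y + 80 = (y + 2)*(y^3 - 7*y^2 + 2*y + 40) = (y + 2)^2*(y^2 - 9*y + 20) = (y - 5)*(y + 2)^2*(y - 4)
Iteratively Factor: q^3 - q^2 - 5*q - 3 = (q - 3)*(q^2 + 2*q + 1) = (q - 3)*(q + 1)*(q + 1)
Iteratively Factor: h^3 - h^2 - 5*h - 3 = (h + 1)*(h^2 - 2*h - 3) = (h - 3)*(h + 1)*(h + 1)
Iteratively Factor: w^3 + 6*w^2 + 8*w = (w)*(w^2 + 6*w + 8) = w*(w + 4)*(w + 2)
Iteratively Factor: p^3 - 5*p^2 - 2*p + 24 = (p - 3)*(p^2 - 2*p - 8) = (p - 4)*(p - 3)*(p + 2)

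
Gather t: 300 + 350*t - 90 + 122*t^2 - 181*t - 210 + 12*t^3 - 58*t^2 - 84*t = 12*t^3 + 64*t^2 + 85*t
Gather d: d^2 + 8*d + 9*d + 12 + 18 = d^2 + 17*d + 30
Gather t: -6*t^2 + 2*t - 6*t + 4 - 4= -6*t^2 - 4*t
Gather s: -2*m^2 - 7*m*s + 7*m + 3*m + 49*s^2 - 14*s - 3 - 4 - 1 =-2*m^2 + 10*m + 49*s^2 + s*(-7*m - 14) - 8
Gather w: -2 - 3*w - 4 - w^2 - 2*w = -w^2 - 5*w - 6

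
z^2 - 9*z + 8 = (z - 8)*(z - 1)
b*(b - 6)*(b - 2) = b^3 - 8*b^2 + 12*b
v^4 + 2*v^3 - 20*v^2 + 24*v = v*(v - 2)^2*(v + 6)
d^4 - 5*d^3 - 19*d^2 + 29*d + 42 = (d - 7)*(d - 2)*(d + 1)*(d + 3)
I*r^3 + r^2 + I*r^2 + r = r*(r + 1)*(I*r + 1)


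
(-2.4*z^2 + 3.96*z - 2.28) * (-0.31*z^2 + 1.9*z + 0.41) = 0.744*z^4 - 5.7876*z^3 + 7.2468*z^2 - 2.7084*z - 0.9348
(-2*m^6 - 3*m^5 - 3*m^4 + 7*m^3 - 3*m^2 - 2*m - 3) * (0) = 0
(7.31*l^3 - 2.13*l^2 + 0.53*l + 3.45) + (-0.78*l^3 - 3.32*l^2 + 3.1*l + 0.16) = 6.53*l^3 - 5.45*l^2 + 3.63*l + 3.61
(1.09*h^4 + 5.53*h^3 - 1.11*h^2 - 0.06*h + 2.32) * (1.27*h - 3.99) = 1.3843*h^5 + 2.674*h^4 - 23.4744*h^3 + 4.3527*h^2 + 3.1858*h - 9.2568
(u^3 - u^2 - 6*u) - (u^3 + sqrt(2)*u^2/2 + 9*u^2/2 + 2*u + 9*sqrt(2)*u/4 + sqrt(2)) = -11*u^2/2 - sqrt(2)*u^2/2 - 8*u - 9*sqrt(2)*u/4 - sqrt(2)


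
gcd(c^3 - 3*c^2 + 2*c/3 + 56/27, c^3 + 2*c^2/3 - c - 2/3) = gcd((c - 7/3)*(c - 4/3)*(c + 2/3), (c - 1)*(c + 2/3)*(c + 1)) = c + 2/3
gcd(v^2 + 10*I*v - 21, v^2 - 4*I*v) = 1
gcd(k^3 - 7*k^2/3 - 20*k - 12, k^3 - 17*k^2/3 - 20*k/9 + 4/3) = k^2 - 16*k/3 - 4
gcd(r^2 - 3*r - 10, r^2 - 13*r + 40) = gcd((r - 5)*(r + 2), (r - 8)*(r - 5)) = r - 5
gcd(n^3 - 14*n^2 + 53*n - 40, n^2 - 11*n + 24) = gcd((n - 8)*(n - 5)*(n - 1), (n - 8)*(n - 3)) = n - 8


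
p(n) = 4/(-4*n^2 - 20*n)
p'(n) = 4*(8*n + 20)/(-4*n^2 - 20*n)^2 = (2*n + 5)/(n^2*(n + 5)^2)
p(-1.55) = 0.19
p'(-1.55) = 0.07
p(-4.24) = 0.31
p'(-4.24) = -0.34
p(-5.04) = -4.96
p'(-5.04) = -124.99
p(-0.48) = 0.46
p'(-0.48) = 0.86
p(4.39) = -0.02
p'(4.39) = 0.01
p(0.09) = -2.18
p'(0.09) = 24.68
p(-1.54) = 0.19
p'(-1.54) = 0.07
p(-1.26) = 0.21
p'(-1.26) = 0.11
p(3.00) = -0.04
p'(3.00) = 0.02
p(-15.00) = -0.00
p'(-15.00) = 0.00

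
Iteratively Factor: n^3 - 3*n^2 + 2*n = (n - 1)*(n^2 - 2*n) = n*(n - 1)*(n - 2)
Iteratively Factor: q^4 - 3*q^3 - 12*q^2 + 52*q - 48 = (q - 3)*(q^3 - 12*q + 16) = (q - 3)*(q + 4)*(q^2 - 4*q + 4) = (q - 3)*(q - 2)*(q + 4)*(q - 2)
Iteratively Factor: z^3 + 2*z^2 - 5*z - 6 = (z + 1)*(z^2 + z - 6) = (z + 1)*(z + 3)*(z - 2)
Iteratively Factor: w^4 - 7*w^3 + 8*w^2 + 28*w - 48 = (w - 3)*(w^3 - 4*w^2 - 4*w + 16) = (w - 4)*(w - 3)*(w^2 - 4) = (w - 4)*(w - 3)*(w + 2)*(w - 2)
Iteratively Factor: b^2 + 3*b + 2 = (b + 2)*(b + 1)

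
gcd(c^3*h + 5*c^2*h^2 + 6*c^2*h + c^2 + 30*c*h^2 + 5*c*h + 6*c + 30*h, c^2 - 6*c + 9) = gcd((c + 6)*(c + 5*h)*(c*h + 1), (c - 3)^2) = 1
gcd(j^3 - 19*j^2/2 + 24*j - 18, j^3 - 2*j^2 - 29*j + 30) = j - 6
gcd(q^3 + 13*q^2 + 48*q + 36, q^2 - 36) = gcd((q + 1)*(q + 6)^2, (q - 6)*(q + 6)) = q + 6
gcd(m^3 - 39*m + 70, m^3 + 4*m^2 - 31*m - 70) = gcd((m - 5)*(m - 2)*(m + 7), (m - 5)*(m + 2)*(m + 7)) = m^2 + 2*m - 35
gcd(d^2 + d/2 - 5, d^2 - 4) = d - 2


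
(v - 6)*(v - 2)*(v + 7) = v^3 - v^2 - 44*v + 84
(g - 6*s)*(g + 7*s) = g^2 + g*s - 42*s^2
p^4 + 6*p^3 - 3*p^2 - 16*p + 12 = (p - 1)^2*(p + 2)*(p + 6)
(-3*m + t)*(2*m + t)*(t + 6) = -6*m^2*t - 36*m^2 - m*t^2 - 6*m*t + t^3 + 6*t^2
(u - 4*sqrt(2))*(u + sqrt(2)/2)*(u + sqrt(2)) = u^3 - 5*sqrt(2)*u^2/2 - 11*u - 4*sqrt(2)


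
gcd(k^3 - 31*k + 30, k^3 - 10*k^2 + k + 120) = k - 5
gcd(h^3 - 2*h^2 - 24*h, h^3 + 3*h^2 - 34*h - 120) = h^2 - 2*h - 24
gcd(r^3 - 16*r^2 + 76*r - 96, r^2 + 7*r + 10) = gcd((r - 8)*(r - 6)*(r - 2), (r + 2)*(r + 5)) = 1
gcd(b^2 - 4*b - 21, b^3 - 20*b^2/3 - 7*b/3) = b - 7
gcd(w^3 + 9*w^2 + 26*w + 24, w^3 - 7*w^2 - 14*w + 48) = w + 3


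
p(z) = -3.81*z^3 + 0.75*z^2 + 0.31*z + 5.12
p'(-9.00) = -939.02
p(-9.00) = 2840.57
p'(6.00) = -402.17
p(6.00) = -788.98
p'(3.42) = -128.25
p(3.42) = -137.45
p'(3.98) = -174.78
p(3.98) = -221.97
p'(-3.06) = -111.31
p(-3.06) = 120.36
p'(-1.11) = -15.44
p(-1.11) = 10.91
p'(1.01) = -9.83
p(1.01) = 2.27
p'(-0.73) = -6.88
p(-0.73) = 6.78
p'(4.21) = -195.96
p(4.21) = -264.58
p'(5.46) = -332.25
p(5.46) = -590.99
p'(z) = -11.43*z^2 + 1.5*z + 0.31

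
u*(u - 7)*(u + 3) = u^3 - 4*u^2 - 21*u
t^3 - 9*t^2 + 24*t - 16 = (t - 4)^2*(t - 1)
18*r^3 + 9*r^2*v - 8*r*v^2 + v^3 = (-6*r + v)*(-3*r + v)*(r + v)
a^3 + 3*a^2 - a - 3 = (a - 1)*(a + 1)*(a + 3)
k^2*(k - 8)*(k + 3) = k^4 - 5*k^3 - 24*k^2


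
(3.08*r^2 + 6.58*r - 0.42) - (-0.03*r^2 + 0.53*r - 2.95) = 3.11*r^2 + 6.05*r + 2.53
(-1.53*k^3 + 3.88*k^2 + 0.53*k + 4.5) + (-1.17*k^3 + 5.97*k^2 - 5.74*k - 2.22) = -2.7*k^3 + 9.85*k^2 - 5.21*k + 2.28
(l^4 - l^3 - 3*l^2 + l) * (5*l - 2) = 5*l^5 - 7*l^4 - 13*l^3 + 11*l^2 - 2*l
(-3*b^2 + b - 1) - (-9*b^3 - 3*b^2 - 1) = 9*b^3 + b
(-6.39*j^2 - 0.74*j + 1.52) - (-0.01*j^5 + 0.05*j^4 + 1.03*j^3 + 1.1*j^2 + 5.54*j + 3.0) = 0.01*j^5 - 0.05*j^4 - 1.03*j^3 - 7.49*j^2 - 6.28*j - 1.48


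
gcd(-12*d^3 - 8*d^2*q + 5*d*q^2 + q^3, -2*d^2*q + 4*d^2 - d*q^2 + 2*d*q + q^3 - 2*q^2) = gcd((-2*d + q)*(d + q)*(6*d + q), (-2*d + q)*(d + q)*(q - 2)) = -2*d^2 - d*q + q^2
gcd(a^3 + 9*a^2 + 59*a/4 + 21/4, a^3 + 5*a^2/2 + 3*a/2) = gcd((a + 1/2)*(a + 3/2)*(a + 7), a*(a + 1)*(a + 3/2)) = a + 3/2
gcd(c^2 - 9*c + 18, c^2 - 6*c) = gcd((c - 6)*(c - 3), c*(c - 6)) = c - 6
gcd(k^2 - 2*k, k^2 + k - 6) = k - 2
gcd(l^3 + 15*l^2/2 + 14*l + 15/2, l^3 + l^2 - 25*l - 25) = l^2 + 6*l + 5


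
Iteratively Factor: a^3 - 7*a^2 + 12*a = (a - 3)*(a^2 - 4*a) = a*(a - 3)*(a - 4)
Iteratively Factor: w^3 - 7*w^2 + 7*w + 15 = (w - 3)*(w^2 - 4*w - 5) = (w - 5)*(w - 3)*(w + 1)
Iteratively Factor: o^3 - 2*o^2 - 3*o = (o)*(o^2 - 2*o - 3) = o*(o - 3)*(o + 1)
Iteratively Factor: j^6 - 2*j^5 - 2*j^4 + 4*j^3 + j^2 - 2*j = (j)*(j^5 - 2*j^4 - 2*j^3 + 4*j^2 + j - 2) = j*(j + 1)*(j^4 - 3*j^3 + j^2 + 3*j - 2) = j*(j - 1)*(j + 1)*(j^3 - 2*j^2 - j + 2) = j*(j - 2)*(j - 1)*(j + 1)*(j^2 - 1) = j*(j - 2)*(j - 1)^2*(j + 1)*(j + 1)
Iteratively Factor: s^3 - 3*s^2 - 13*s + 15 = (s - 1)*(s^2 - 2*s - 15) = (s - 5)*(s - 1)*(s + 3)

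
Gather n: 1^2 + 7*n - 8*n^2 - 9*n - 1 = -8*n^2 - 2*n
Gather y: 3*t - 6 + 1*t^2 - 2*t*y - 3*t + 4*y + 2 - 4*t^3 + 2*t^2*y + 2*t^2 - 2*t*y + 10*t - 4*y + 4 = -4*t^3 + 3*t^2 + 10*t + y*(2*t^2 - 4*t)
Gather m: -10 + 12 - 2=0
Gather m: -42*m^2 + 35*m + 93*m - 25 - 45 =-42*m^2 + 128*m - 70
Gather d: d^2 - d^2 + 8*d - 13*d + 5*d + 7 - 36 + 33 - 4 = 0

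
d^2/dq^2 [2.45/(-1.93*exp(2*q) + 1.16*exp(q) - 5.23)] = (-2.45*(3.86*exp(q) - 1.16)*(7.72*exp(q) - 2.32)*exp(q) + (18.914*exp(q) - 2.842)*(1.93*exp(2*q) - 1.16*exp(q) + 5.23))*exp(q)/(1.93*exp(2*q) - 1.16*exp(q) + 5.23)^3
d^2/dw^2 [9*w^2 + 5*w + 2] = 18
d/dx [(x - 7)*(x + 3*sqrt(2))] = 2*x - 7 + 3*sqrt(2)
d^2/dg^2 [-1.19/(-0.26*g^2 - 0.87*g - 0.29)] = (-0.160888*g^2 - 0.538356*g + 1.19*(0.52*g + 0.87)*(1.04*g + 1.74) - 0.179452)/(0.26*g^2 + 0.87*g + 0.29)^3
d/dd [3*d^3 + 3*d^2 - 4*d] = 9*d^2 + 6*d - 4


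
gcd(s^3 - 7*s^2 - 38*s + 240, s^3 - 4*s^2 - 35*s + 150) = s^2 + s - 30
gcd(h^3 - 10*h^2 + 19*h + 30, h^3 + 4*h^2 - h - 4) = h + 1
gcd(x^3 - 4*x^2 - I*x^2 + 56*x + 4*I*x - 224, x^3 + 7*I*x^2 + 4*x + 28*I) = x + 7*I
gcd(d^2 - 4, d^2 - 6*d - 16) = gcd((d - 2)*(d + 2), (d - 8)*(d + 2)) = d + 2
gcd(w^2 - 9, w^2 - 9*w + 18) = w - 3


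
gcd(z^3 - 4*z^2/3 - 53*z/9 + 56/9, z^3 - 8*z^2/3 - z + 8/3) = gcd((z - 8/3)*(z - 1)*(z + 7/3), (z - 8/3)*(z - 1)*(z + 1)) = z^2 - 11*z/3 + 8/3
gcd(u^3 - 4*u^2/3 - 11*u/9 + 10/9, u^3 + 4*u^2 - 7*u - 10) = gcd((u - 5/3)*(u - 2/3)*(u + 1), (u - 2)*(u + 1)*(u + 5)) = u + 1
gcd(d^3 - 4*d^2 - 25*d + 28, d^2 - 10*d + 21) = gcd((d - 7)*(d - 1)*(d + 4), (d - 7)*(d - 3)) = d - 7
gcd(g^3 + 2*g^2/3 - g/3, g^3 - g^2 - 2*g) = g^2 + g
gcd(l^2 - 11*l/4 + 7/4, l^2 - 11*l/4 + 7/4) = l^2 - 11*l/4 + 7/4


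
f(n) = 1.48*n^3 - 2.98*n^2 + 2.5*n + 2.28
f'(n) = 4.44*n^2 - 5.96*n + 2.5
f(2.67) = 15.88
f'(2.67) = 18.24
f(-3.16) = -82.08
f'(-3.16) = 65.67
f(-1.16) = -6.94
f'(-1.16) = 15.39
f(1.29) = 3.72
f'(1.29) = 2.20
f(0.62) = 3.04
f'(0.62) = 0.51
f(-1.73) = -18.63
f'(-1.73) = 26.10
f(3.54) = 39.44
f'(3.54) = 37.04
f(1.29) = 3.72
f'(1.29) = 2.20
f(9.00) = 862.32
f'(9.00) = 308.50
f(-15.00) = -5700.72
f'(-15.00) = 1090.90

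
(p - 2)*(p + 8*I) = p^2 - 2*p + 8*I*p - 16*I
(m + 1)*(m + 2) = m^2 + 3*m + 2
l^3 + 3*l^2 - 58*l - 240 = (l - 8)*(l + 5)*(l + 6)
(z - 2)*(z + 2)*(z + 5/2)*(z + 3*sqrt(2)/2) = z^4 + 3*sqrt(2)*z^3/2 + 5*z^3/2 - 4*z^2 + 15*sqrt(2)*z^2/4 - 10*z - 6*sqrt(2)*z - 15*sqrt(2)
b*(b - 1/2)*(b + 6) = b^3 + 11*b^2/2 - 3*b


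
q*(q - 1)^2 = q^3 - 2*q^2 + q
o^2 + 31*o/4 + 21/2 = (o + 7/4)*(o + 6)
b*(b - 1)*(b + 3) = b^3 + 2*b^2 - 3*b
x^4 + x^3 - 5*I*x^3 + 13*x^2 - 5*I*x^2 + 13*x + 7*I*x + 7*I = (x + 1)*(x - 7*I)*(x + I)^2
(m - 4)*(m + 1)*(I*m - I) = I*m^3 - 4*I*m^2 - I*m + 4*I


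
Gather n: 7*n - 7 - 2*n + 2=5*n - 5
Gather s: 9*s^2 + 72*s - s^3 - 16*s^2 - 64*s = -s^3 - 7*s^2 + 8*s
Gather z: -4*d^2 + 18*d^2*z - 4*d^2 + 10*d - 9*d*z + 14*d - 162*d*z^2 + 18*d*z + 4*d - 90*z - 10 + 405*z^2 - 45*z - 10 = -8*d^2 + 28*d + z^2*(405 - 162*d) + z*(18*d^2 + 9*d - 135) - 20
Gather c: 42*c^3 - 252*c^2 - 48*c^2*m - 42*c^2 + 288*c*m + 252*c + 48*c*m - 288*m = 42*c^3 + c^2*(-48*m - 294) + c*(336*m + 252) - 288*m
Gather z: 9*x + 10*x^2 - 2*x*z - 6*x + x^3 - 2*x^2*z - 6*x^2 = x^3 + 4*x^2 + 3*x + z*(-2*x^2 - 2*x)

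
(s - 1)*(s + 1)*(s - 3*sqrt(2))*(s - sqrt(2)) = s^4 - 4*sqrt(2)*s^3 + 5*s^2 + 4*sqrt(2)*s - 6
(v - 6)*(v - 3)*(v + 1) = v^3 - 8*v^2 + 9*v + 18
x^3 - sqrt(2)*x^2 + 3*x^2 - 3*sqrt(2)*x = x*(x + 3)*(x - sqrt(2))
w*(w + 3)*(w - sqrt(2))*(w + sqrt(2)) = w^4 + 3*w^3 - 2*w^2 - 6*w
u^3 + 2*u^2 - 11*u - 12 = (u - 3)*(u + 1)*(u + 4)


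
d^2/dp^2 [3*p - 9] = 0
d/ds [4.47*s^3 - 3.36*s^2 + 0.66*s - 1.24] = 13.41*s^2 - 6.72*s + 0.66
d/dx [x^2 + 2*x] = 2*x + 2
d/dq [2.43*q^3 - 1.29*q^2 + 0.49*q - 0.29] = 7.29*q^2 - 2.58*q + 0.49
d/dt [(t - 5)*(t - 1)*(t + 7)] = 3*t^2 + 2*t - 37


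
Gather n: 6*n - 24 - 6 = 6*n - 30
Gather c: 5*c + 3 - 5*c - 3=0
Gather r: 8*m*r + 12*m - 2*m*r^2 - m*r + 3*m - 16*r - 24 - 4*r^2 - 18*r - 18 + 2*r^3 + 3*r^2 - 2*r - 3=15*m + 2*r^3 + r^2*(-2*m - 1) + r*(7*m - 36) - 45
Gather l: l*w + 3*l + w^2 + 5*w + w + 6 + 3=l*(w + 3) + w^2 + 6*w + 9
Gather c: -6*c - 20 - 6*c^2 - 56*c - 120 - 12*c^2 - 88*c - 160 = -18*c^2 - 150*c - 300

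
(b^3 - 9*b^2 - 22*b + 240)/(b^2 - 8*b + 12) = (b^2 - 3*b - 40)/(b - 2)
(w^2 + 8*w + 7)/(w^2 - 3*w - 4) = (w + 7)/(w - 4)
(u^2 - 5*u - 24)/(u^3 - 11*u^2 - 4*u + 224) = (u + 3)/(u^2 - 3*u - 28)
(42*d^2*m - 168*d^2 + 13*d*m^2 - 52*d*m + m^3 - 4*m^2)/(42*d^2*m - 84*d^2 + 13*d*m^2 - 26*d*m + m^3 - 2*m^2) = (m - 4)/(m - 2)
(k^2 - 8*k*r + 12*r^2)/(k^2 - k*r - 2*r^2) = (k - 6*r)/(k + r)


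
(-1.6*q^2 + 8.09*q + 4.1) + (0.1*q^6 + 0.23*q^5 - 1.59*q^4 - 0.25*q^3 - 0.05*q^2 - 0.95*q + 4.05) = 0.1*q^6 + 0.23*q^5 - 1.59*q^4 - 0.25*q^3 - 1.65*q^2 + 7.14*q + 8.15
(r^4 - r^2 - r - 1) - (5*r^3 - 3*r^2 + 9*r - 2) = r^4 - 5*r^3 + 2*r^2 - 10*r + 1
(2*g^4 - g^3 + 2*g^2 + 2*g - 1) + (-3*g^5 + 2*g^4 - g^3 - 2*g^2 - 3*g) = -3*g^5 + 4*g^4 - 2*g^3 - g - 1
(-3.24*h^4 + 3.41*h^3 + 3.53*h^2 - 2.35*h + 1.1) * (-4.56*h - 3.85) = 14.7744*h^5 - 3.0756*h^4 - 29.2253*h^3 - 2.8745*h^2 + 4.0315*h - 4.235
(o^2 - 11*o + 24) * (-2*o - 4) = -2*o^3 + 18*o^2 - 4*o - 96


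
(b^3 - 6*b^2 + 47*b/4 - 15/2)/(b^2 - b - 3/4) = (2*b^2 - 9*b + 10)/(2*b + 1)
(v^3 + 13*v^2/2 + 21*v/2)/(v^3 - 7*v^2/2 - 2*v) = (2*v^2 + 13*v + 21)/(2*v^2 - 7*v - 4)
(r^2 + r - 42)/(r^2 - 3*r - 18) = (r + 7)/(r + 3)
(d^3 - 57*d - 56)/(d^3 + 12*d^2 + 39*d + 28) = (d - 8)/(d + 4)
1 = 1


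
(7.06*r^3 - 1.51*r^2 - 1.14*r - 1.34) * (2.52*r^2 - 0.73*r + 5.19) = 17.7912*r^5 - 8.959*r^4 + 34.8709*r^3 - 10.3815*r^2 - 4.9384*r - 6.9546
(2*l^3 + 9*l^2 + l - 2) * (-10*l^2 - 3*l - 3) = -20*l^5 - 96*l^4 - 43*l^3 - 10*l^2 + 3*l + 6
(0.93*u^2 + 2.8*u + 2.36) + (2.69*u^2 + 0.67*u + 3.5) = 3.62*u^2 + 3.47*u + 5.86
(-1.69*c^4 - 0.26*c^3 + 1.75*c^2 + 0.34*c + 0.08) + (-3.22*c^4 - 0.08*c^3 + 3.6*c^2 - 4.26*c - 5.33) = -4.91*c^4 - 0.34*c^3 + 5.35*c^2 - 3.92*c - 5.25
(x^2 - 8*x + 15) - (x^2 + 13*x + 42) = -21*x - 27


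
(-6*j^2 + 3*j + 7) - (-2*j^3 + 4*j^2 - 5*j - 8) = 2*j^3 - 10*j^2 + 8*j + 15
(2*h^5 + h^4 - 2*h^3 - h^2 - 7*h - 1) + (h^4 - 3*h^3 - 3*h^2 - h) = 2*h^5 + 2*h^4 - 5*h^3 - 4*h^2 - 8*h - 1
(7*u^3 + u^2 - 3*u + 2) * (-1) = -7*u^3 - u^2 + 3*u - 2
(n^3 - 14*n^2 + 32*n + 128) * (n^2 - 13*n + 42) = n^5 - 27*n^4 + 256*n^3 - 876*n^2 - 320*n + 5376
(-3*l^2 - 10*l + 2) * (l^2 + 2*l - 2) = -3*l^4 - 16*l^3 - 12*l^2 + 24*l - 4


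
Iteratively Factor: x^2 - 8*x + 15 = (x - 5)*(x - 3)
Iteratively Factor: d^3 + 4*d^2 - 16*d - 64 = (d + 4)*(d^2 - 16) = (d + 4)^2*(d - 4)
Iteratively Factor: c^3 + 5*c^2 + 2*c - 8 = (c - 1)*(c^2 + 6*c + 8) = (c - 1)*(c + 4)*(c + 2)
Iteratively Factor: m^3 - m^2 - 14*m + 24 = (m + 4)*(m^2 - 5*m + 6) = (m - 3)*(m + 4)*(m - 2)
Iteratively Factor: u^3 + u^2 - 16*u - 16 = (u - 4)*(u^2 + 5*u + 4) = (u - 4)*(u + 1)*(u + 4)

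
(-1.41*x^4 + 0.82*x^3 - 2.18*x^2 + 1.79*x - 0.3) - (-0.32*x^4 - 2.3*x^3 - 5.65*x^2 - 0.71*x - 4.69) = -1.09*x^4 + 3.12*x^3 + 3.47*x^2 + 2.5*x + 4.39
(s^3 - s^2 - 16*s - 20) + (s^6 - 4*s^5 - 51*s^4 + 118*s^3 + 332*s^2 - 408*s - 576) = s^6 - 4*s^5 - 51*s^4 + 119*s^3 + 331*s^2 - 424*s - 596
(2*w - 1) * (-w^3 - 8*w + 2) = -2*w^4 + w^3 - 16*w^2 + 12*w - 2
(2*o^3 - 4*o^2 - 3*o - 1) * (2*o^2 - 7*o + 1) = 4*o^5 - 22*o^4 + 24*o^3 + 15*o^2 + 4*o - 1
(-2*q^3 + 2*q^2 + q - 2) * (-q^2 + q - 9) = 2*q^5 - 4*q^4 + 19*q^3 - 15*q^2 - 11*q + 18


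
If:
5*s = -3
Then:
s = -3/5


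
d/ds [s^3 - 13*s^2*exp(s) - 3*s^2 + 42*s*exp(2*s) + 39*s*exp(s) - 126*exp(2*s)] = -13*s^2*exp(s) + 3*s^2 + 84*s*exp(2*s) + 13*s*exp(s) - 6*s - 210*exp(2*s) + 39*exp(s)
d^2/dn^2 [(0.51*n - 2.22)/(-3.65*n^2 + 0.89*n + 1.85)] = ((0.51*n - 2.22)*(7.3*n - 0.89)*(14.6*n - 1.78) + (11.169*n - 17.1138)*(-3.65*n^2 + 0.89*n + 1.85))/(-3.65*n^2 + 0.89*n + 1.85)^3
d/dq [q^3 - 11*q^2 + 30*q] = 3*q^2 - 22*q + 30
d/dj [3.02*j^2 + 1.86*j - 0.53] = 6.04*j + 1.86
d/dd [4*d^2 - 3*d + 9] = 8*d - 3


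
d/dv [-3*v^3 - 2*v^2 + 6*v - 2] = -9*v^2 - 4*v + 6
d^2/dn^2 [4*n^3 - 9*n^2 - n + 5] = 24*n - 18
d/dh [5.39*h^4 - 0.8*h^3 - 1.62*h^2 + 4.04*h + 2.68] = 21.56*h^3 - 2.4*h^2 - 3.24*h + 4.04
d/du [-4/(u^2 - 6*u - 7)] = 8*(u - 3)/(-u^2 + 6*u + 7)^2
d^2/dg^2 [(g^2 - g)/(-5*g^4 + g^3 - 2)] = 2*(-g^5*(g - 1)*(20*g - 3)^2 + g^2*(3*(g - 1)*(10*g - 1) + (2*g - 1)*(20*g - 3))*(5*g^4 - g^3 + 2) - (5*g^4 - g^3 + 2)^2)/(5*g^4 - g^3 + 2)^3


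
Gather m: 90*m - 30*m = 60*m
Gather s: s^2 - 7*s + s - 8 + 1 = s^2 - 6*s - 7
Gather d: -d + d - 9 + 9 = 0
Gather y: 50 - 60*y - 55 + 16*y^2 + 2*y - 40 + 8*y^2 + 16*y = 24*y^2 - 42*y - 45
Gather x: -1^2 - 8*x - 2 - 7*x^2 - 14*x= -7*x^2 - 22*x - 3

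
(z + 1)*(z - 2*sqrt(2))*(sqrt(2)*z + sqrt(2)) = sqrt(2)*z^3 - 4*z^2 + 2*sqrt(2)*z^2 - 8*z + sqrt(2)*z - 4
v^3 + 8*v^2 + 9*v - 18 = (v - 1)*(v + 3)*(v + 6)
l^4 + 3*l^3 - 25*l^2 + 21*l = l*(l - 3)*(l - 1)*(l + 7)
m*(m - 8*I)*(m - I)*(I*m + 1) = I*m^4 + 10*m^3 - 17*I*m^2 - 8*m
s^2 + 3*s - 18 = (s - 3)*(s + 6)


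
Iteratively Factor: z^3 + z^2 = (z + 1)*(z^2) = z*(z + 1)*(z)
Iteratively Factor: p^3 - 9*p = (p)*(p^2 - 9) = p*(p - 3)*(p + 3)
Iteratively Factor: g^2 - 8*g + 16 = (g - 4)*(g - 4)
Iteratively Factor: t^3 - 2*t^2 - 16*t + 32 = (t + 4)*(t^2 - 6*t + 8) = (t - 4)*(t + 4)*(t - 2)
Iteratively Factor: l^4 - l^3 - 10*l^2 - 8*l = (l + 2)*(l^3 - 3*l^2 - 4*l) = (l - 4)*(l + 2)*(l^2 + l) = (l - 4)*(l + 1)*(l + 2)*(l)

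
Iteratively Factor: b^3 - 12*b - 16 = (b + 2)*(b^2 - 2*b - 8) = (b - 4)*(b + 2)*(b + 2)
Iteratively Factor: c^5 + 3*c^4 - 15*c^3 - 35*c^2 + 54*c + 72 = (c + 3)*(c^4 - 15*c^2 + 10*c + 24) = (c + 3)*(c + 4)*(c^3 - 4*c^2 + c + 6) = (c - 2)*(c + 3)*(c + 4)*(c^2 - 2*c - 3) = (c - 2)*(c + 1)*(c + 3)*(c + 4)*(c - 3)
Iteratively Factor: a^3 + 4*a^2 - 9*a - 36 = (a - 3)*(a^2 + 7*a + 12) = (a - 3)*(a + 4)*(a + 3)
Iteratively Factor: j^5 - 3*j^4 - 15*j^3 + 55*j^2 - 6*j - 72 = (j - 3)*(j^4 - 15*j^2 + 10*j + 24) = (j - 3)*(j + 1)*(j^3 - j^2 - 14*j + 24) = (j - 3)^2*(j + 1)*(j^2 + 2*j - 8) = (j - 3)^2*(j + 1)*(j + 4)*(j - 2)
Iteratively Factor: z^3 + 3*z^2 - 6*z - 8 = (z + 1)*(z^2 + 2*z - 8) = (z - 2)*(z + 1)*(z + 4)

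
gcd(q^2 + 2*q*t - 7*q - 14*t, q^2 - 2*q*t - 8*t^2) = q + 2*t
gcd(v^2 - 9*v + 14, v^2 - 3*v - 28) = v - 7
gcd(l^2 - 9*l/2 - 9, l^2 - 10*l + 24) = l - 6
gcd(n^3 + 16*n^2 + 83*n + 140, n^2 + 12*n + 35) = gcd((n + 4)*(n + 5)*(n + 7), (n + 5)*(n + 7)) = n^2 + 12*n + 35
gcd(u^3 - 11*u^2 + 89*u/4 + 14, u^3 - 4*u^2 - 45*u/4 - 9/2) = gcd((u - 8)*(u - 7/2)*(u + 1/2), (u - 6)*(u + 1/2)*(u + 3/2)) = u + 1/2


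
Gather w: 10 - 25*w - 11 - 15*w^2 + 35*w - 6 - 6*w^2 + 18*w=-21*w^2 + 28*w - 7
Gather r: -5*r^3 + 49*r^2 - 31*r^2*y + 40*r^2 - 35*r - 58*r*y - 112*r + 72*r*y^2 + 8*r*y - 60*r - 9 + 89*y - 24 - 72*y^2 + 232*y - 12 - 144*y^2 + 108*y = -5*r^3 + r^2*(89 - 31*y) + r*(72*y^2 - 50*y - 207) - 216*y^2 + 429*y - 45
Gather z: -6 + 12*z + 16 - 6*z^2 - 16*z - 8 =-6*z^2 - 4*z + 2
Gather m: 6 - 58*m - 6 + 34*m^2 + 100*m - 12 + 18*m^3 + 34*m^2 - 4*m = 18*m^3 + 68*m^2 + 38*m - 12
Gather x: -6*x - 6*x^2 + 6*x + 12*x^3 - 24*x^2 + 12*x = 12*x^3 - 30*x^2 + 12*x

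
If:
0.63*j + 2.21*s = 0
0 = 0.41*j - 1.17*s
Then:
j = 0.00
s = 0.00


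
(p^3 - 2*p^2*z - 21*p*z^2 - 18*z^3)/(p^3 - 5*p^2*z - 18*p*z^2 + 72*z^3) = (-p^2 - 4*p*z - 3*z^2)/(-p^2 - p*z + 12*z^2)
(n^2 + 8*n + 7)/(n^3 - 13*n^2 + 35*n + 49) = (n + 7)/(n^2 - 14*n + 49)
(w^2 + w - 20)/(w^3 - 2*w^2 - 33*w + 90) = (w^2 + w - 20)/(w^3 - 2*w^2 - 33*w + 90)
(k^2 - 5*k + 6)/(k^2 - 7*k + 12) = (k - 2)/(k - 4)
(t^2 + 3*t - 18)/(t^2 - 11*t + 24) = (t + 6)/(t - 8)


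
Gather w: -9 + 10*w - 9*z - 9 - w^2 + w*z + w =-w^2 + w*(z + 11) - 9*z - 18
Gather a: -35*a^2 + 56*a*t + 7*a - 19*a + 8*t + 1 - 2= -35*a^2 + a*(56*t - 12) + 8*t - 1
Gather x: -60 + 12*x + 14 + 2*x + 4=14*x - 42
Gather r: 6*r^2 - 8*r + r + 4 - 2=6*r^2 - 7*r + 2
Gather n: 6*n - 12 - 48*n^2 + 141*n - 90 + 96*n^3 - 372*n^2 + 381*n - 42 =96*n^3 - 420*n^2 + 528*n - 144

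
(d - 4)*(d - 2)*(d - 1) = d^3 - 7*d^2 + 14*d - 8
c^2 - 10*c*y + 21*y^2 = (c - 7*y)*(c - 3*y)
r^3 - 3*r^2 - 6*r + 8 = (r - 4)*(r - 1)*(r + 2)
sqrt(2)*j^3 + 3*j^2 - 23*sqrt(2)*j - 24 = (j - 3*sqrt(2))*(j + 4*sqrt(2))*(sqrt(2)*j + 1)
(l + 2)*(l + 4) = l^2 + 6*l + 8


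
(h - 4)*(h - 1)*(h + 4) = h^3 - h^2 - 16*h + 16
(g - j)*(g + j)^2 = g^3 + g^2*j - g*j^2 - j^3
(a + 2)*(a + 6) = a^2 + 8*a + 12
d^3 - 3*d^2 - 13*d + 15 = (d - 5)*(d - 1)*(d + 3)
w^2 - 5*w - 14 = (w - 7)*(w + 2)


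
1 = 1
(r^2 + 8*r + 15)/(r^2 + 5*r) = (r + 3)/r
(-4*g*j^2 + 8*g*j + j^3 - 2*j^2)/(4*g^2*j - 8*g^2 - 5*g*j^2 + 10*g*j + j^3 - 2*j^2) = -j/(g - j)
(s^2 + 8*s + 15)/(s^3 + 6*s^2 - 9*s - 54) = (s + 5)/(s^2 + 3*s - 18)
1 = 1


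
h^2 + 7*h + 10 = (h + 2)*(h + 5)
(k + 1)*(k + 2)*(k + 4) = k^3 + 7*k^2 + 14*k + 8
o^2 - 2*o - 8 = (o - 4)*(o + 2)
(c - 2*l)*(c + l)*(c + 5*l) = c^3 + 4*c^2*l - 7*c*l^2 - 10*l^3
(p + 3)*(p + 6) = p^2 + 9*p + 18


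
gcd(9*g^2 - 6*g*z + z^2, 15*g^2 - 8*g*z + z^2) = -3*g + z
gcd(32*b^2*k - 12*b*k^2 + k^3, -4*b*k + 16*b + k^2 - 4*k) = 4*b - k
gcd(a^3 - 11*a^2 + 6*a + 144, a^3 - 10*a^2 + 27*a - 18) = a - 6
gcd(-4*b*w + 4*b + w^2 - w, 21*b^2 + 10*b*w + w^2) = 1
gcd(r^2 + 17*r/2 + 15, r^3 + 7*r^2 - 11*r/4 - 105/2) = r + 6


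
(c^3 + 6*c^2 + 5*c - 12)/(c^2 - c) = c + 7 + 12/c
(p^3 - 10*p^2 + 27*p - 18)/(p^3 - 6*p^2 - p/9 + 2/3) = 9*(p^2 - 4*p + 3)/(9*p^2 - 1)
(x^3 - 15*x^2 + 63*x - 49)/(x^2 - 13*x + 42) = (x^2 - 8*x + 7)/(x - 6)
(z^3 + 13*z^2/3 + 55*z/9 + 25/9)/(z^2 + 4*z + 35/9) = (3*z^2 + 8*z + 5)/(3*z + 7)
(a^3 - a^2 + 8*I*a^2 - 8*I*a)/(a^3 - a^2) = (a + 8*I)/a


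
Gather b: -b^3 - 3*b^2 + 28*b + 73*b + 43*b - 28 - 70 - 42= -b^3 - 3*b^2 + 144*b - 140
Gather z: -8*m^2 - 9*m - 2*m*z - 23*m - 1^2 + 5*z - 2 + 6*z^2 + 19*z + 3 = -8*m^2 - 32*m + 6*z^2 + z*(24 - 2*m)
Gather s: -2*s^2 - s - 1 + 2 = -2*s^2 - s + 1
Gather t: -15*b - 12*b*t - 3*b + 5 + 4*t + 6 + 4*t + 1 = -18*b + t*(8 - 12*b) + 12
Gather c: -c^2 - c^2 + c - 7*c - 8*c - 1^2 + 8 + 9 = -2*c^2 - 14*c + 16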